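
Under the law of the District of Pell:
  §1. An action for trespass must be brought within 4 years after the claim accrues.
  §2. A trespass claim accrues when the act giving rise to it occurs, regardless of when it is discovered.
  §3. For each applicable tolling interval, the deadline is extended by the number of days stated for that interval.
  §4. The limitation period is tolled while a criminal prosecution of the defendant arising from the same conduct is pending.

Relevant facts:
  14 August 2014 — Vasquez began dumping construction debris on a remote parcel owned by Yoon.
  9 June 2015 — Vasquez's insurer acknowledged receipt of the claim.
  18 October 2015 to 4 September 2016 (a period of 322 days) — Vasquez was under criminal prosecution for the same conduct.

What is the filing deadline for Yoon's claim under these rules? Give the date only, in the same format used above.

The claim accrued on 14 August 2014, the date of the act.
4 years from 14 August 2014 is 14 August 2018.
The period was tolled for 322 days by the pending criminal prosecution (18 October 2015 to 4 September 2016), pushing the deadline to 2 July 2019.
None of the other events listed affects the running of the period under the stated rules.

2 July 2019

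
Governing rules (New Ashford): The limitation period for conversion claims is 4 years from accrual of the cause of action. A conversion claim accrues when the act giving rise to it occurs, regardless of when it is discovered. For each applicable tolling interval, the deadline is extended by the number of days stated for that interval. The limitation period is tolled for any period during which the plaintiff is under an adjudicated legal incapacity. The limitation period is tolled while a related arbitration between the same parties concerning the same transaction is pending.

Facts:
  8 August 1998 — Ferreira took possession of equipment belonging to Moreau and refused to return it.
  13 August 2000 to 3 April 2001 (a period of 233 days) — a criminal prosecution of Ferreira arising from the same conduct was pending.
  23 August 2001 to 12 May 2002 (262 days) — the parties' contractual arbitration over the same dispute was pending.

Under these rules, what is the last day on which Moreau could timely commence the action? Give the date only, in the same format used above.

27 April 2003

The claim accrued on 8 August 1998, when the wrongful act occurred.
4 years from 8 August 1998 is 8 August 2002.
Because the pending related arbitration ran from 23 August 2001 to 12 May 2002, the deadline is extended by 262 days to 27 April 2003.
The pending criminal prosecution from 13 August 2000 to 3 April 2001 does not toll the period, because no stated rule makes a criminal prosecution a tolling event.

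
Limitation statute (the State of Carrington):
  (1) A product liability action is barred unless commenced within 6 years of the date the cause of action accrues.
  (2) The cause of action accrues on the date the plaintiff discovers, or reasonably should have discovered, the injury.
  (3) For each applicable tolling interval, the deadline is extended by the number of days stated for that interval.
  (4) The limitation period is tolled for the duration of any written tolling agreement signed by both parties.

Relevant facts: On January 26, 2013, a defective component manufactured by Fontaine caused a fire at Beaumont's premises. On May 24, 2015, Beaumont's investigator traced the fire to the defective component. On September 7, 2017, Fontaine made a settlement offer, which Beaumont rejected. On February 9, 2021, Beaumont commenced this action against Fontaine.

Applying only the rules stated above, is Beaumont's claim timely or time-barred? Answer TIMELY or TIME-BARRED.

TIMELY

Accrual is tied to discovery, so the period began on May 24, 2015 rather than on January 26, 2013 when the act occurred.
6 years from May 24, 2015 is May 24, 2021.
None of the other events listed affects the running of the period under the stated rules.
The February 9, 2021 filing precedes the May 24, 2021 deadline; the claim is timely.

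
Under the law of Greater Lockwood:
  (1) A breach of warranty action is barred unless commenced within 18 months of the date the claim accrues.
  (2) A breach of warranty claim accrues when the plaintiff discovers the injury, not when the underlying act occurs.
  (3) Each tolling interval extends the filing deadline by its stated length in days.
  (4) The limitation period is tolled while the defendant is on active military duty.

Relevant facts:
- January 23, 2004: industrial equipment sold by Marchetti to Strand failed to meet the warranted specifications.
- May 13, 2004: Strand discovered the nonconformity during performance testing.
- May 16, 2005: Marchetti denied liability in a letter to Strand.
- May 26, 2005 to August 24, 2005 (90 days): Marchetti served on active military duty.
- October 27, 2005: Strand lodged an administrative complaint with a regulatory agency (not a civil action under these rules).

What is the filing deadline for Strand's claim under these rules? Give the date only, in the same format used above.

The claim did not accrue until Strand discovered the injury on May 13, 2004; the January 23, 2004 act date does not start the clock under the stated rule.
The untolled deadline — 18 months after May 13, 2004 — is November 13, 2005.
The period was tolled for 90 days by the defendant's active military service (May 26, 2005 to August 24, 2005), pushing the deadline to February 11, 2006.
The other events in the timeline have no effect on the limitation period under the stated rules.

February 11, 2006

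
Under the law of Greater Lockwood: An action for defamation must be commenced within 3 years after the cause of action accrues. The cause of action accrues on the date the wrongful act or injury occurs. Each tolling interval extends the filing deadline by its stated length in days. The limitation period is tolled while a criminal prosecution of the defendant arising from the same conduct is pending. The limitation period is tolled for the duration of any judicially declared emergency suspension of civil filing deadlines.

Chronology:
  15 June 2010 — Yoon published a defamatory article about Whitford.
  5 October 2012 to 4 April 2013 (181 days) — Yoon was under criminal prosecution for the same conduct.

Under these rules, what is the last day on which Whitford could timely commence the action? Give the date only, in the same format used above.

The cause of action accrued on 15 June 2010, the date of the act.
3 years from 15 June 2010 is 15 June 2013.
The pending criminal prosecution from 5 October 2012 to 4 April 2013 tolled the period for 181 days, extending the deadline to 13 December 2013.

13 December 2013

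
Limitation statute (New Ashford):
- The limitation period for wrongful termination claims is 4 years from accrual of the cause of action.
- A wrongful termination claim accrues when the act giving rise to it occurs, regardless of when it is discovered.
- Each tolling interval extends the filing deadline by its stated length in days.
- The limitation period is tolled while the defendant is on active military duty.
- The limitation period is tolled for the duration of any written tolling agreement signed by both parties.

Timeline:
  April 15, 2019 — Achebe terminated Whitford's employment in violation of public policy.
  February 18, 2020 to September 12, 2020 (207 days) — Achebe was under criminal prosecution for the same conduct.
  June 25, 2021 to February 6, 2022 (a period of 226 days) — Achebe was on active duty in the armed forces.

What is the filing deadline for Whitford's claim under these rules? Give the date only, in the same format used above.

The claim accrued on April 15, 2019, when the wrongful act occurred.
The untolled deadline — 4 years after April 15, 2019 — is April 15, 2023.
The defendant's active military service from June 25, 2021 to February 6, 2022 tolled the period for 226 days, extending the deadline to November 27, 2023.
No stated provision tolls the period for a criminal prosecution, so the interval from February 18, 2020 to September 12, 2020 has no effect on the deadline.

November 27, 2023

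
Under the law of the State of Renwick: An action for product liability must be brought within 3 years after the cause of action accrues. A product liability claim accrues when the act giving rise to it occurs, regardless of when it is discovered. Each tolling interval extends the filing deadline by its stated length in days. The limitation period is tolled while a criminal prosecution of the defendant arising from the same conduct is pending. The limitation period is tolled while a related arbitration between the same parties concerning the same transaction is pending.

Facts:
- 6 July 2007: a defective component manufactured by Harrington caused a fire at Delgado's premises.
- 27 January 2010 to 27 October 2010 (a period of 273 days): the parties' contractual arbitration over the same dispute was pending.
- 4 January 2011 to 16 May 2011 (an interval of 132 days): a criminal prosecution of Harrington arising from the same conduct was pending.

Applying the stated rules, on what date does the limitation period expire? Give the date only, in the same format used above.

15 August 2011

The limitation period began to run on 6 July 2007.
The untolled deadline — 3 years after 6 July 2007 — is 6 July 2010.
Because the pending related arbitration ran from 27 January 2010 to 27 October 2010, the deadline is extended by 273 days to 5 April 2011.
The period was tolled for 132 days by the pending criminal prosecution (4 January 2011 to 16 May 2011), pushing the deadline to 15 August 2011.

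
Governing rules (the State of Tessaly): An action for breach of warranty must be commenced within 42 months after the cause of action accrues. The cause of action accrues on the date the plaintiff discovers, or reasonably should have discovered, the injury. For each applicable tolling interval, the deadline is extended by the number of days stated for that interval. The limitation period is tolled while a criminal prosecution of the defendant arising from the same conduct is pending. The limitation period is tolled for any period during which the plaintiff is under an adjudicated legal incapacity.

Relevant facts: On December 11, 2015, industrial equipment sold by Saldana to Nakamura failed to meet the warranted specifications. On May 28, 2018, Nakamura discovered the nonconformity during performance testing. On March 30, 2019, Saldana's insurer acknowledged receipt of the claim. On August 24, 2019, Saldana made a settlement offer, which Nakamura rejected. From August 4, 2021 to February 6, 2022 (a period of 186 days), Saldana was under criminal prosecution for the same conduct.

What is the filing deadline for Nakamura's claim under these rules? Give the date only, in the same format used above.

The claim did not accrue until Nakamura discovered the injury on May 28, 2018; the December 11, 2015 act date does not start the clock under the stated rule.
42 months from May 28, 2018 is November 28, 2021.
Because the pending criminal prosecution ran from August 4, 2021 to February 6, 2022, the deadline is extended by 186 days to June 2, 2022.
The other events in the timeline have no effect on the limitation period under the stated rules.

June 2, 2022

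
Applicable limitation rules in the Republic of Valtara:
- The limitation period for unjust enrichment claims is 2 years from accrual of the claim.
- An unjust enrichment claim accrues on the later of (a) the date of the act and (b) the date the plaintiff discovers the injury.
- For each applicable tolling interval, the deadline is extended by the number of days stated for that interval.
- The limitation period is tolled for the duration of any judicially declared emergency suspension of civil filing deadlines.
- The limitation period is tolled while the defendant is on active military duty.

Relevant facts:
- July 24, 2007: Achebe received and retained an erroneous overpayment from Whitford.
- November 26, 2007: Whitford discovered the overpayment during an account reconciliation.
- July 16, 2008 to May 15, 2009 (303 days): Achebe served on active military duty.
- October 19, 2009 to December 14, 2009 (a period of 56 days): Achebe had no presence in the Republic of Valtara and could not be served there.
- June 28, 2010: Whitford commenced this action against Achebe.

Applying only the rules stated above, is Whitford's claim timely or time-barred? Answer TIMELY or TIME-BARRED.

TIMELY

Taking the later of the act (July 24, 2007) and discovery (November 26, 2007), the claim accrued on November 26, 2007.
The untolled deadline — 2 years after November 26, 2007 — is November 26, 2009.
The defendant's active military service from July 16, 2008 to May 15, 2009 tolled the period for 303 days, extending the deadline to September 25, 2010.
The defendant's absence from the jurisdiction from October 19, 2009 to December 14, 2009 does not toll the period, because no stated rule makes the defendant's absence a tolling event.
The June 28, 2010 filing precedes the September 25, 2010 deadline; the claim is timely.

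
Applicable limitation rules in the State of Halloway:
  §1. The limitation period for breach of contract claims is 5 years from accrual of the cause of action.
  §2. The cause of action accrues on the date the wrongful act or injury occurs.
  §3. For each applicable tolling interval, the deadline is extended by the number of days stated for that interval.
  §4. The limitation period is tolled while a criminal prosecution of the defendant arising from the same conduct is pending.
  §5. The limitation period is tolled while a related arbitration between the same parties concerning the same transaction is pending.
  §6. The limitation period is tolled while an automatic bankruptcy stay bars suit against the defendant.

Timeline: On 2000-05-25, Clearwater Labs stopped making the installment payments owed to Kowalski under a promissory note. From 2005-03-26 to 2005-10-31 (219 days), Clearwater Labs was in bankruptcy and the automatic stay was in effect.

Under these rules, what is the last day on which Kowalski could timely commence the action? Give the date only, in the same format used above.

2005-12-30

The claim accrued on 2000-05-25, when the wrongful act occurred.
Adding the 5 years base period to 2000-05-25 gives a deadline of 2005-05-25, before any tolling.
Because the automatic bankruptcy stay ran from 2005-03-26 to 2005-10-31, the deadline is extended by 219 days to 2005-12-30.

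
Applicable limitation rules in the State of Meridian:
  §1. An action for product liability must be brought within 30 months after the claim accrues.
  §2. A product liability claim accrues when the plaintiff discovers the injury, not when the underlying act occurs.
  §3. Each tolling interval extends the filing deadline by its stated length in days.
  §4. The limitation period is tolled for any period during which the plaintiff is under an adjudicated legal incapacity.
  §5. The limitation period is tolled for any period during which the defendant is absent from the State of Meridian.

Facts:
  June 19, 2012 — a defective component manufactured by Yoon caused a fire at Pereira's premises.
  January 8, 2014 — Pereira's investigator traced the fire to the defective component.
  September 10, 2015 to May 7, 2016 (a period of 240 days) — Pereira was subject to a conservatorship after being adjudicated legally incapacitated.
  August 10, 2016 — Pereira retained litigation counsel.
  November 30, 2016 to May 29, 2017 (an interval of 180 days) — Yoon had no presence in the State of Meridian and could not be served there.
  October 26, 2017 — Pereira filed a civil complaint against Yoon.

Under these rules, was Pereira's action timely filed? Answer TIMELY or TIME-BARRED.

Under the discovery rule, the claim accrued on January 8, 2014, when Pereira discovered the injury — not on the June 19, 2012 date of the underlying act.
30 months from January 8, 2014 is July 8, 2016.
Because the plaintiff's legal incapacity ran from September 10, 2015 to May 7, 2016, the deadline is extended by 240 days to March 5, 2017.
The period was tolled for 180 days by the defendant's absence from the jurisdiction (November 30, 2016 to May 29, 2017), pushing the deadline to September 1, 2017.
The other events in the timeline have no effect on the limitation period under the stated rules.
Filing on October 26, 2017 missed the September 1, 2017 deadline — the action is time-barred.

TIME-BARRED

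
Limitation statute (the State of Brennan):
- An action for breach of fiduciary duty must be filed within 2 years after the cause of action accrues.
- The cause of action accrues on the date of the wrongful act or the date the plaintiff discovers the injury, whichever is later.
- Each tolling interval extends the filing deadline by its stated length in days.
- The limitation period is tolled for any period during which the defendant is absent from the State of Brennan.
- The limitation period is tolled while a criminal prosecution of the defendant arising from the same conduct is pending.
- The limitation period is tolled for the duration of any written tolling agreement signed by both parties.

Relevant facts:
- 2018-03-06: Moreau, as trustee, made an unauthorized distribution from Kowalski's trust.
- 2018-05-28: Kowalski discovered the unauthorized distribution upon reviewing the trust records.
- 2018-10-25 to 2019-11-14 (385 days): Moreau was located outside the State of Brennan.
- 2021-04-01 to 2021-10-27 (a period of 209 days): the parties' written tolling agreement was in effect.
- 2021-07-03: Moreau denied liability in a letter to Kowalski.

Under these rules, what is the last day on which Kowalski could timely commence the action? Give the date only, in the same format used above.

2022-01-12

Taking the later of the act (2018-03-06) and discovery (2018-05-28), the claim accrued on 2018-05-28.
2 years from 2018-05-28 is 2020-05-28.
The period was tolled for 385 days by the defendant's absence from the jurisdiction (2018-10-25 to 2019-11-14), pushing the deadline to 2021-06-17.
The period was tolled for 209 days by the written tolling agreement (2021-04-01 to 2021-10-27), pushing the deadline to 2022-01-12.
The other events in the timeline have no effect on the limitation period under the stated rules.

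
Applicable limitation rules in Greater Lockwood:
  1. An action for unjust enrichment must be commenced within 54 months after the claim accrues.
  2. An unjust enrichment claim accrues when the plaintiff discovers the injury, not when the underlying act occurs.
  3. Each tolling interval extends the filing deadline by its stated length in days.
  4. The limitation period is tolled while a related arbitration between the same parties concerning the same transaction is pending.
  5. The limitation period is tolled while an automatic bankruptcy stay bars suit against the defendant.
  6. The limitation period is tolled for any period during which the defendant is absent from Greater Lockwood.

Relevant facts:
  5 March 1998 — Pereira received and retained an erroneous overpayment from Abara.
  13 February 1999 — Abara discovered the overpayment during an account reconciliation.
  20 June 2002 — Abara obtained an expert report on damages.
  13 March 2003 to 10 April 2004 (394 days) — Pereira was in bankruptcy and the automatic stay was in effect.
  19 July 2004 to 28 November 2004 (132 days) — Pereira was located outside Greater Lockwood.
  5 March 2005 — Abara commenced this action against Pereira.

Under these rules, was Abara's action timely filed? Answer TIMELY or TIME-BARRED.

The claim did not accrue until Abara discovered the injury on 13 February 1999; the 5 March 1998 act date does not start the clock under the stated rule.
The untolled deadline — 54 months after 13 February 1999 — is 13 August 2003.
The period was tolled for 394 days by the automatic bankruptcy stay (13 March 2003 to 10 April 2004), pushing the deadline to 10 September 2004.
The period was tolled for 132 days by the defendant's absence from the jurisdiction (19 July 2004 to 28 November 2004), pushing the deadline to 20 January 2005.
The other events in the timeline have no effect on the limitation period under the stated rules.
The 5 March 2005 filing falls after the 20 January 2005 deadline; the claim is time-barred.

TIME-BARRED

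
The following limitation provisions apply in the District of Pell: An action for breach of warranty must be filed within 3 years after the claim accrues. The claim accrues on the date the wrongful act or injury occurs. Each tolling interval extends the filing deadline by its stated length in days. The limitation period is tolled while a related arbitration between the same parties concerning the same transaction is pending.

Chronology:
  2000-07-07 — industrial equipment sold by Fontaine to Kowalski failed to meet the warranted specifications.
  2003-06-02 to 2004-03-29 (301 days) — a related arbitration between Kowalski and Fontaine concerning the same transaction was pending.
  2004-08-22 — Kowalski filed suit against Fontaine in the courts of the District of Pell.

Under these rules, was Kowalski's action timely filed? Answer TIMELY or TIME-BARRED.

The claim accrued on 2000-07-07, the date of the act.
3 years from 2000-07-07 is 2003-07-07.
Because the pending related arbitration ran from 2003-06-02 to 2004-03-29, the deadline is extended by 301 days to 2004-05-03.
Filing on 2004-08-22 missed the 2004-05-03 deadline — the action is time-barred.

TIME-BARRED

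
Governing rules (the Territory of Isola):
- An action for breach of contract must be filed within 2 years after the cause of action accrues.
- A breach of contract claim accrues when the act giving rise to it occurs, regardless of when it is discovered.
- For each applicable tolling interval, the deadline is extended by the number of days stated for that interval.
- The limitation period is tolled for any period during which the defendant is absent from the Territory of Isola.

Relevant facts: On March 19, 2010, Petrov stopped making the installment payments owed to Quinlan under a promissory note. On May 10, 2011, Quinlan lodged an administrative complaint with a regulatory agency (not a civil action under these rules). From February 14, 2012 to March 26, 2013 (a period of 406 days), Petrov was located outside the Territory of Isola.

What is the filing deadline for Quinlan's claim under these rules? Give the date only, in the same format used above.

The limitation period began to run on March 19, 2010.
The untolled deadline — 2 years after March 19, 2010 — is March 19, 2012.
The period was tolled for 406 days by the defendant's absence from the jurisdiction (February 14, 2012 to March 26, 2013), pushing the deadline to April 29, 2013.
None of the other events listed affects the running of the period under the stated rules.

April 29, 2013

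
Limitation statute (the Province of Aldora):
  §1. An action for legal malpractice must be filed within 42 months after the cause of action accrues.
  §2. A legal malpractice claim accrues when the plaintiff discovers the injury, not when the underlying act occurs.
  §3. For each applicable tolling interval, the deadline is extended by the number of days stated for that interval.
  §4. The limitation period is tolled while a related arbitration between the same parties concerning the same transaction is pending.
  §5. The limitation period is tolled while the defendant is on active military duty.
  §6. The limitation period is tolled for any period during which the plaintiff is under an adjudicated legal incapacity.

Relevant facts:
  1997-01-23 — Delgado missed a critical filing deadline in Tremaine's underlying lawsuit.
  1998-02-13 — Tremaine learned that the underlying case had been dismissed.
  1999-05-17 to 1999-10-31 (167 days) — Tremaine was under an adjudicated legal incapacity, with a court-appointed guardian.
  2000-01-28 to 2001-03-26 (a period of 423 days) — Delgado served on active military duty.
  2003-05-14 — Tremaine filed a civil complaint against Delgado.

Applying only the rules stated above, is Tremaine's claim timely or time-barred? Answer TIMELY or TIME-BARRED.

Accrual is tied to discovery, so the period began on 1998-02-13 rather than on 1997-01-23 when the act occurred.
The untolled deadline — 42 months after 1998-02-13 — is 2001-08-13.
Because the plaintiff's legal incapacity ran from 1999-05-17 to 1999-10-31, the deadline is extended by 167 days to 2002-01-27.
Because the defendant's active military service ran from 2000-01-28 to 2001-03-26, the deadline is extended by 423 days to 2003-03-26.
Filing on 2003-05-14 missed the 2003-03-26 deadline — the action is time-barred.

TIME-BARRED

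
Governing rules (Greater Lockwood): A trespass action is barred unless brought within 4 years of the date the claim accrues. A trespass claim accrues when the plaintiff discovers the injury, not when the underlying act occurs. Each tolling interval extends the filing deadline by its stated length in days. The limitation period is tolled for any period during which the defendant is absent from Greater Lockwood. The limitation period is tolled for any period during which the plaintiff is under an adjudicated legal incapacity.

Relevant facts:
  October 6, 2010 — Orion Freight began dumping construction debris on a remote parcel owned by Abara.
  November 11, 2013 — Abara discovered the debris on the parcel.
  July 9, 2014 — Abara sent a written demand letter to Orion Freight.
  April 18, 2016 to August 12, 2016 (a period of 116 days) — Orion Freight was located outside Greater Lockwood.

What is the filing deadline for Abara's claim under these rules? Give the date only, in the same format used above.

Accrual is tied to discovery, so the period began on November 11, 2013 rather than on October 6, 2010 when the act occurred.
Adding the 4 years base period to November 11, 2013 gives a deadline of November 11, 2017, before any tolling.
The period was tolled for 116 days by the defendant's absence from the jurisdiction (April 18, 2016 to August 12, 2016), pushing the deadline to March 7, 2018.
The other events in the timeline have no effect on the limitation period under the stated rules.

March 7, 2018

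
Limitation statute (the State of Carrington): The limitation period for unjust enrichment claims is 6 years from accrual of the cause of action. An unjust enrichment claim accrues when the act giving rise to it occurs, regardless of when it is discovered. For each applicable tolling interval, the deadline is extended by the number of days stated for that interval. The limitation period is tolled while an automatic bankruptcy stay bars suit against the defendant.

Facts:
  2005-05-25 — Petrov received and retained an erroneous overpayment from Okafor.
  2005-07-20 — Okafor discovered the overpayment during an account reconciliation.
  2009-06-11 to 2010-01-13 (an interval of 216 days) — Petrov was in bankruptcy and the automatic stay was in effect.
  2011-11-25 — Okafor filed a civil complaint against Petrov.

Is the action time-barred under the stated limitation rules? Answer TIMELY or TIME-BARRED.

TIMELY

Accrual is governed by the date of the act, so the period began to run on 2005-05-25; the later discovery on 2005-07-20 is irrelevant under the stated rule.
6 years from 2005-05-25 is 2011-05-25.
Because the automatic bankruptcy stay ran from 2009-06-11 to 2010-01-13, the deadline is extended by 216 days to 2011-12-27.
Okafor filed on 2011-11-25, before the 2011-12-27 deadline, so the action is timely.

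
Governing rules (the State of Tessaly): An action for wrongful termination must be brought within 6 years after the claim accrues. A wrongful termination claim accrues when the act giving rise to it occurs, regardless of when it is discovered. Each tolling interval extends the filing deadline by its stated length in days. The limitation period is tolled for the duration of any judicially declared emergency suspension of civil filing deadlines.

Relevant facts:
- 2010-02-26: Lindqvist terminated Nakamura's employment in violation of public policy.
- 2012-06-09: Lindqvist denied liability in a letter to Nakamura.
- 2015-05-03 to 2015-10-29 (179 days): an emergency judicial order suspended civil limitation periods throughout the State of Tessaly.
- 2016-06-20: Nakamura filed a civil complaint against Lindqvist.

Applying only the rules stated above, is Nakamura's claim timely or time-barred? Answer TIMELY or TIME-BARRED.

TIMELY

The claim accrued on 2010-02-26, the date of the act.
6 years from 2010-02-26 is 2016-02-26.
The emergency suspension of filing deadlines from 2015-05-03 to 2015-10-29 tolled the period for 179 days, extending the deadline to 2016-08-23.
None of the other events listed affects the running of the period under the stated rules.
Nakamura filed on 2016-06-20, before the 2016-08-23 deadline, so the action is timely.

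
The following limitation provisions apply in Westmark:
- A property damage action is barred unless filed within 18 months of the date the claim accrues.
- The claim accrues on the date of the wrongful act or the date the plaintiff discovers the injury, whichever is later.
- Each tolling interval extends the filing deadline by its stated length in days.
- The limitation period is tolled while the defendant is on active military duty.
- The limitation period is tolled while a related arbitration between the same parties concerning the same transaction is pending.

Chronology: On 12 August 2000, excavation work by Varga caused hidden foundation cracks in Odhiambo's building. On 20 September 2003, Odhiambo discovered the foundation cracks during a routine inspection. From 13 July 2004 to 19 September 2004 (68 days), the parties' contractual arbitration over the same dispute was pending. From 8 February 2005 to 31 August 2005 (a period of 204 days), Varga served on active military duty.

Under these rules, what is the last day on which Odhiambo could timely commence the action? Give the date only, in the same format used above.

17 December 2005

The claim accrued on 20 September 2003 — the later of the 12 August 2000 act and the 20 September 2003 discovery.
Adding the 18 months base period to 20 September 2003 gives a deadline of 20 March 2005, before any tolling.
The pending related arbitration from 13 July 2004 to 19 September 2004 tolled the period for 68 days, extending the deadline to 27 May 2005.
The defendant's active military service from 8 February 2005 to 31 August 2005 tolled the period for 204 days, extending the deadline to 17 December 2005.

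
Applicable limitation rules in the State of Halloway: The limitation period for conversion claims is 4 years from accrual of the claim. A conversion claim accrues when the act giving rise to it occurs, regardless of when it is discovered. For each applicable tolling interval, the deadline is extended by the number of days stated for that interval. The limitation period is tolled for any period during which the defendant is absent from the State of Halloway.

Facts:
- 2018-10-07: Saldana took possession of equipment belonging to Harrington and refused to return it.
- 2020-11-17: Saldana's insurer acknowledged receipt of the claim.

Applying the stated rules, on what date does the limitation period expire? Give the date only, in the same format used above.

2022-10-07

The claim accrued on 2018-10-07, when the wrongful act occurred.
The untolled deadline — 4 years after 2018-10-07 — is 2022-10-07.
Nothing else in the chronology tolls or restarts the period.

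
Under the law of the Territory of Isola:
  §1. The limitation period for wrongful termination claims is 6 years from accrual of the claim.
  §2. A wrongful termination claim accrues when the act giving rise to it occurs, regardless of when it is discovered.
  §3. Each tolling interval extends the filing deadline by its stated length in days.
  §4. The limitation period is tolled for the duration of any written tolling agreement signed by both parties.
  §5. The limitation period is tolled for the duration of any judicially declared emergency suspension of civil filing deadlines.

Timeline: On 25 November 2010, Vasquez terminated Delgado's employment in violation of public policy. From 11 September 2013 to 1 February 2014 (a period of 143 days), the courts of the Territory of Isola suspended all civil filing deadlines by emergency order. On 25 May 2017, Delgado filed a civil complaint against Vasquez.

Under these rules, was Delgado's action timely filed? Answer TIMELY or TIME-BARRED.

The limitation period began to run on 25 November 2010.
The untolled deadline — 6 years after 25 November 2010 — is 25 November 2016.
The period was tolled for 143 days by the emergency suspension of filing deadlines (11 September 2013 to 1 February 2014), pushing the deadline to 17 April 2017.
Delgado filed on 25 May 2017, after the 17 April 2017 deadline, so the action is time-barred.

TIME-BARRED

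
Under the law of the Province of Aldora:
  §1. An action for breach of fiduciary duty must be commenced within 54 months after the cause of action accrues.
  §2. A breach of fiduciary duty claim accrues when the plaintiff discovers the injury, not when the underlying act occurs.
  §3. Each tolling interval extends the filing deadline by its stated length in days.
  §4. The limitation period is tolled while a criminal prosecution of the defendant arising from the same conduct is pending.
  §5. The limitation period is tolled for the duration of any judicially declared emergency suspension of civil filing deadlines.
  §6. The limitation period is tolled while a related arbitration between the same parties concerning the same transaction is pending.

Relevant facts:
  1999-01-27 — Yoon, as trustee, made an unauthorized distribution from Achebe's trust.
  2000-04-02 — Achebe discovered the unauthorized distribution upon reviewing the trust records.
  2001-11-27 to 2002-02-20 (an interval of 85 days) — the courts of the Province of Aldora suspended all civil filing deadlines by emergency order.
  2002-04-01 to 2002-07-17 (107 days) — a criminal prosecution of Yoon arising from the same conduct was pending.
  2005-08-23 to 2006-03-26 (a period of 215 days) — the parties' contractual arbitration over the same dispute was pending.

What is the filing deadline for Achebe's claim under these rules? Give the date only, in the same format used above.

Accrual is tied to discovery, so the period began on 2000-04-02 rather than on 1999-01-27 when the act occurred.
The untolled deadline — 54 months after 2000-04-02 — is 2004-10-02.
Because the emergency suspension of filing deadlines ran from 2001-11-27 to 2002-02-20, the deadline is extended by 85 days to 2004-12-26.
The pending criminal prosecution from 2002-04-01 to 2002-07-17 tolled the period for 107 days, extending the deadline to 2005-04-12.
By the time the pending related arbitration began on 2005-08-23, the limitation period had already expired on 2005-04-12; that interval cannot revive it.

2005-04-12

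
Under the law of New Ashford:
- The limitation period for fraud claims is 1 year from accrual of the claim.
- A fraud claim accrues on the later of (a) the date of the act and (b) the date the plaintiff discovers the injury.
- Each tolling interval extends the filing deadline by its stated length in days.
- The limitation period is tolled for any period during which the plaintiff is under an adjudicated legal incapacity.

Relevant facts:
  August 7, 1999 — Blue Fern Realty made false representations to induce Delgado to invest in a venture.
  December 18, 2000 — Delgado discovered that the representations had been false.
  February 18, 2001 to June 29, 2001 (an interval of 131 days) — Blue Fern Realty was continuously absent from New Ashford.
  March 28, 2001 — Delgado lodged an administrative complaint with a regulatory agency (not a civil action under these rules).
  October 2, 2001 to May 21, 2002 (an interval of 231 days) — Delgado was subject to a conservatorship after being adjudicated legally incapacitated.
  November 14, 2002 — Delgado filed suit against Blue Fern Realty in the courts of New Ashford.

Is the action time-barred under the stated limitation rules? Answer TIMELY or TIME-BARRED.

The claim accrued on December 18, 2000 — the later of the August 7, 1999 act and the December 18, 2000 discovery.
1 year from December 18, 2000 is December 18, 2001.
The period was tolled for 231 days by the plaintiff's legal incapacity (October 2, 2001 to May 21, 2002), pushing the deadline to August 6, 2002.
Although the defendant's absence ran from February 18, 2001 to June 29, 2001, the stated rules do not make that a tolling event, so it is disregarded.
None of the other events listed affects the running of the period under the stated rules.
Delgado filed on November 14, 2002, after the August 6, 2002 deadline, so the action is time-barred.

TIME-BARRED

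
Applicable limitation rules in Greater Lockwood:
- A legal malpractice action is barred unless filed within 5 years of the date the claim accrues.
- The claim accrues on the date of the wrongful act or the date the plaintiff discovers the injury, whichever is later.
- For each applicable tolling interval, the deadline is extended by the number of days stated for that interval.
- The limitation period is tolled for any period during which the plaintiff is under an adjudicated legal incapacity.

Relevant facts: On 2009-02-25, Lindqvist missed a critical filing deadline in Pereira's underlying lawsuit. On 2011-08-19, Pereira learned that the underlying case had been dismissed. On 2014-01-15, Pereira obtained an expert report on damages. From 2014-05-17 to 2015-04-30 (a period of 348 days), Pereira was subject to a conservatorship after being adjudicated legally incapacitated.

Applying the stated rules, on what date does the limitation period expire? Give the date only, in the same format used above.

The claim accrued on 2011-08-19 — the later of the 2009-02-25 act and the 2011-08-19 discovery.
The untolled deadline — 5 years after 2011-08-19 — is 2016-08-19.
The plaintiff's legal incapacity from 2014-05-17 to 2015-04-30 tolled the period for 348 days, extending the deadline to 2017-08-02.
The other events in the timeline have no effect on the limitation period under the stated rules.

2017-08-02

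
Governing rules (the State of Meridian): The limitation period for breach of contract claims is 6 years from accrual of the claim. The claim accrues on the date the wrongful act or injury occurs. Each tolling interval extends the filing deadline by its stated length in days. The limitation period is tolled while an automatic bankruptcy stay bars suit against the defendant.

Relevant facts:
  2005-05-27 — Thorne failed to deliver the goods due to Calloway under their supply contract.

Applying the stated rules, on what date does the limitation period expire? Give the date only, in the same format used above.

2011-05-27

The claim accrued on 2005-05-27, when the wrongful act occurred.
The untolled deadline — 6 years after 2005-05-27 — is 2011-05-27.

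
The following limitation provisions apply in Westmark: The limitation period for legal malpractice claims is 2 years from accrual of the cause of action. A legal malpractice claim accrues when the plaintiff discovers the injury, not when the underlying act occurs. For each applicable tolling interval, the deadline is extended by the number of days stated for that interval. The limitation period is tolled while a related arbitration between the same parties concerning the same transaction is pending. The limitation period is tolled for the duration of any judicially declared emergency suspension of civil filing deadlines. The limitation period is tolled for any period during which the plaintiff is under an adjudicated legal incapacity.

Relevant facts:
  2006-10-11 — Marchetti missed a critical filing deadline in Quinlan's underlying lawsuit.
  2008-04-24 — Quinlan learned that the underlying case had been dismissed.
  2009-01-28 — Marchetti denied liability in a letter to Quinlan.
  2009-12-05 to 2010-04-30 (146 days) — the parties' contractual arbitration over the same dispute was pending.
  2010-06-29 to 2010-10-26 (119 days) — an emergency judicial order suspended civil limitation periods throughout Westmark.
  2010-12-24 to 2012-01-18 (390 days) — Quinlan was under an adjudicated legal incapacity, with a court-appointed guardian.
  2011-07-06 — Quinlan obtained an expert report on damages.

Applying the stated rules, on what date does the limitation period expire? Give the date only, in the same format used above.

Accrual is tied to discovery, so the period began on 2008-04-24 rather than on 2006-10-11 when the act occurred.
2 years from 2008-04-24 is 2010-04-24.
The period was tolled for 146 days by the pending related arbitration (2009-12-05 to 2010-04-30), pushing the deadline to 2010-09-17.
The emergency suspension of filing deadlines from 2010-06-29 to 2010-10-26 tolled the period for 119 days, extending the deadline to 2011-01-14.
Because the plaintiff's legal incapacity ran from 2010-12-24 to 2012-01-18, the deadline is extended by 390 days to 2012-02-08.
None of the other events listed affects the running of the period under the stated rules.

2012-02-08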